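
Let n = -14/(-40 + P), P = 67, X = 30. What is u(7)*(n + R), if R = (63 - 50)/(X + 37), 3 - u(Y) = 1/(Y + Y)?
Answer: -24067/25326 ≈ -0.95029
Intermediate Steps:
n = -14/27 (n = -14/(-40 + 67) = -14/27 ≈ -0.51852)
u(Y) = 3 - 1/(2*Y) (u(Y) = 3 - 1/(Y + Y) = 3 - 1/(2*Y))
R = 13/67 (R = (63 - 50)/(30 + 37) = 13/67 ≈ 0.19403)
u(7)*(n + R) = (3 - 1/2/7)*(-14/27 + 13/67) = (3 - 1/2*1/7)*(-587/1809) = (3 - 1/14)*(-587/1809) = (41/14)*(-587/1809) = -24067/25326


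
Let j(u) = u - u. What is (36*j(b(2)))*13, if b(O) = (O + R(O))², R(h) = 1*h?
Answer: 0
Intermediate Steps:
R(h) = h
b(O) = 4*O² (b(O) = (O + O)² = (2*O)² = 4*O²)
j(u) = 0
(36*j(b(2)))*13 = (36*0)*13 = 0*13 = 0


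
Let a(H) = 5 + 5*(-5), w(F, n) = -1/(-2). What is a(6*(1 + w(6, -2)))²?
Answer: 400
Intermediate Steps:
w(F, n) = ½ (w(F, n) = -1*(-½) = ½)
a(H) = -20 (a(H) = 5 - 25 = -20)
a(6*(1 + w(6, -2)))² = (-20)² = 400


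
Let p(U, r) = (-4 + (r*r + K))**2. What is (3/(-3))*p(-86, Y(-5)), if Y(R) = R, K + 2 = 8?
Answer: -729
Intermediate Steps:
K = 6 (K = -2 + 8 = 6)
p(U, r) = (2 + r**2)**2 (p(U, r) = (-4 + (r*r + 6))**2 = (-4 + (r**2 + 6))**2 = (-4 + (6 + r**2))**2 = (2 + r**2)**2)
(3/(-3))*p(-86, Y(-5)) = (3/(-3))*(2 + (-5)**2)**2 = (3*(-1/3))*(2 + 25)**2 = -1*27**2 = -1*729 = -729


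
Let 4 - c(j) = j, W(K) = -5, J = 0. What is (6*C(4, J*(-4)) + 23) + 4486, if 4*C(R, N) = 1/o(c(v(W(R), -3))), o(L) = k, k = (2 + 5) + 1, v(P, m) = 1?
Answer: 72147/16 ≈ 4509.2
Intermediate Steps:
c(j) = 4 - j
k = 8 (k = 7 + 1 = 8)
o(L) = 8
C(R, N) = 1/32 (C(R, N) = (¼)/8 = (¼)*(⅛) = 1/32)
(6*C(4, J*(-4)) + 23) + 4486 = (6*(1/32) + 23) + 4486 = (3/16 + 23) + 4486 = 371/16 + 4486 = 72147/16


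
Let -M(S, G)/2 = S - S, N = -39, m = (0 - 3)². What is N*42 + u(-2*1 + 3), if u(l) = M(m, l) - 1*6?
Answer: -1644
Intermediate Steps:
m = 9 (m = (-3)² = 9)
M(S, G) = 0 (M(S, G) = -2*(S - S) = -2*0 = 0)
u(l) = -6 (u(l) = 0 - 1*6 = 0 - 6 = -6)
N*42 + u(-2*1 + 3) = -39*42 - 6 = -1638 - 6 = -1644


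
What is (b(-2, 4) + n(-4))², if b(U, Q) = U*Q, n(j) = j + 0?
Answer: 144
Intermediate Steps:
n(j) = j
b(U, Q) = Q*U
(b(-2, 4) + n(-4))² = (4*(-2) - 4)² = (-8 - 4)² = (-12)² = 144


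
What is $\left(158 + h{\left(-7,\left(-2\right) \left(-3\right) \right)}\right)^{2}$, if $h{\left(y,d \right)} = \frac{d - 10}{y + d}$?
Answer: $26244$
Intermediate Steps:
$h{\left(y,d \right)} = \frac{-10 + d}{d + y}$
$\left(158 + h{\left(-7,\left(-2\right) \left(-3\right) \right)}\right)^{2} = \left(158 + \frac{-10 - -6}{\left(-2\right) \left(-3\right) - 7}\right)^{2} = \left(158 + \frac{-10 + 6}{6 - 7}\right)^{2} = \left(158 + \frac{1}{-1} \left(-4\right)\right)^{2} = \left(158 - -4\right)^{2} = \left(158 + 4\right)^{2} = 162^{2} = 26244$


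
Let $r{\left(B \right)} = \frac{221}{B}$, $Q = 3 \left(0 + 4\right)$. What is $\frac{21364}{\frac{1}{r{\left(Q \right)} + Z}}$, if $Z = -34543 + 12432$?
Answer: $- \frac{1415957851}{3} \approx -4.7199 \cdot 10^{8}$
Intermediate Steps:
$Q = 12$ ($Q = 3 \cdot 4 = 12$)
$Z = -22111$
$\frac{21364}{\frac{1}{r{\left(Q \right)} + Z}} = \frac{21364}{\frac{1}{\frac{221}{12} - 22111}} = \frac{21364}{\frac{1}{- \frac{265111}{12}}} = \frac{21364}{- \frac{12}{265111}} = 21364 \left(- \frac{265111}{12}\right) = - \frac{1415957851}{3}$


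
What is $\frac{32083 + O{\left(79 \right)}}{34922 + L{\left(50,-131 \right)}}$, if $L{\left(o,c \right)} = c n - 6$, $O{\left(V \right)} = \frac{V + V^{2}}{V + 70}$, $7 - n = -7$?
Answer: $\frac{4786687}{4929218} \approx 0.97108$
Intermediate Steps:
$n = 14$ ($n = 7 - -7 = 7 + 7 = 14$)
$O{\left(V \right)} = \frac{V + V^{2}}{70 + V}$
$L{\left(o,c \right)} = -6 + 14 c$ ($L{\left(o,c \right)} = c 14 - 6 = 14 c - 6 = -6 + 14 c$)
$\frac{32083 + O{\left(79 \right)}}{34922 + L{\left(50,-131 \right)}} = \frac{32083 + \frac{79 \left(1 + 79\right)}{70 + 79}}{34922 + \left(-6 + 14 \left(-131\right)\right)} = \frac{32083 + 79 \cdot \frac{1}{149} \cdot 80}{34922 - 1840} = \frac{32083 + \frac{6320}{149}}{33082} = \frac{4786687}{149} \cdot \frac{1}{33082} = \frac{4786687}{4929218}$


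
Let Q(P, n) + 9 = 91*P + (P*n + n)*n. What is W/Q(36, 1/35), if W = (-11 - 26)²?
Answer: 1677025/4002112 ≈ 0.41903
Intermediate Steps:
Q(P, n) = -9 + 91*P + n*(n + P*n) (Q(P, n) = -9 + (91*P + (P*n + n)*n) = -9 + (91*P + (n + P*n)*n) = -9 + (91*P + n*(n + P*n)) = -9 + 91*P + n*(n + P*n))
W = 1369 (W = (-37)² = 1369)
W/Q(36, 1/35) = 1369/(-9 + (1/35)² + 91*36 + 36*(1/35)²) = 1369/(-9 + (1/35)² + 3276 + 36*(1/35)²) = 1369/(-9 + 1/1225 + 3276 + 36*(1/1225)) = 1369/(-9 + 1/1225 + 3276 + 36/1225) = 1369/(4002112/1225) = 1369*(1225/4002112) = 1677025/4002112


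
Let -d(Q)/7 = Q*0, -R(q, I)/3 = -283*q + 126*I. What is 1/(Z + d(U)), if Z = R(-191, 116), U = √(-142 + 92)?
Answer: -1/206007 ≈ -4.8542e-6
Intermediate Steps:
R(q, I) = -378*I + 849*q (R(q, I) = -3*(-283*q + 126*I) = -378*I + 849*q)
U = 5*I*√2 (U = √(-50) = 5*I*√2 ≈ 7.0711*I)
d(Q) = 0 (d(Q) = -7*Q*0 = -7*0 = 0)
Z = -206007 (Z = -378*116 + 849*(-191) = -43848 - 162159 = -206007)
1/(Z + d(U)) = 1/(-206007 + 0) = 1/(-206007) = -1/206007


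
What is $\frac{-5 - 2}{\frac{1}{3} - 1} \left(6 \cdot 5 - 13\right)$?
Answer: $\frac{357}{2} \approx 178.5$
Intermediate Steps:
$\frac{-5 - 2}{\frac{1}{3} - 1} \left(6 \cdot 5 - 13\right) = - \frac{7}{\frac{1}{3} - 1} \left(30 - 13\right) = - \frac{7}{- \frac{2}{3}} \cdot 17 = \left(-7\right) \left(- \frac{3}{2}\right) 17 = \frac{21}{2} \cdot 17 = \frac{357}{2}$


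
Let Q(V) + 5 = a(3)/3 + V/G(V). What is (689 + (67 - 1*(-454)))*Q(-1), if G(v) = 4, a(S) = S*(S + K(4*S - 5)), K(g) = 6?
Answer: 9075/2 ≈ 4537.5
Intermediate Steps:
a(S) = S*(6 + S) (a(S) = S*(S + 6) = S*(6 + S))
Q(V) = 4 + V/4 (Q(V) = -5 + ((3*(6 + 3))/3 + V/4) = -5 + ((3*9)*(1/3) + V*(1/4)) = -5 + (27*(1/3) + V/4) = -5 + (9 + V/4) = 4 + V/4)
(689 + (67 - 1*(-454)))*Q(-1) = (689 + (67 - 1*(-454)))*(4 + (1/4)*(-1)) = (689 + (67 + 454))*(4 - 1/4) = (689 + 521)*(15/4) = 1210*(15/4) = 9075/2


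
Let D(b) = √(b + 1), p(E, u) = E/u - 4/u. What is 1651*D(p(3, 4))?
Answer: 1651*√3/2 ≈ 1429.8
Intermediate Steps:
p(E, u) = -4/u + E/u
D(b) = √(1 + b)
1651*D(p(3, 4)) = 1651*√(1 + (-4 + 3)/4) = 1651*√(1 + (¼)*(-1)) = 1651*√(1 - ¼) = 1651*√(¾) = 1651*(√3/2) = 1651*√3/2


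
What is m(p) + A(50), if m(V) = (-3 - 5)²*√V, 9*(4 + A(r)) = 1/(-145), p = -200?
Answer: -5221/1305 + 640*I*√2 ≈ -4.0008 + 905.1*I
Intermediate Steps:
A(r) = -5221/1305 (A(r) = -4 + (⅑)/(-145) = -4 + (⅑)*(-1/145) = -4 - 1/1305 = -5221/1305)
m(V) = 64*√V (m(V) = (-8)²*√V = 64*√V)
m(p) + A(50) = 64*√(-200) - 5221/1305 = 64*(10*I*√2) - 5221/1305 = 640*I*√2 - 5221/1305 = -5221/1305 + 640*I*√2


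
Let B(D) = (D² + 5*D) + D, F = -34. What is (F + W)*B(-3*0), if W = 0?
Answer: 0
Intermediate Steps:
B(D) = D² + 6*D
(F + W)*B(-3*0) = (-34 + 0)*((-3*0)*(6 - 3*0)) = -0*(6 + 0) = -0*6 = -34*0 = 0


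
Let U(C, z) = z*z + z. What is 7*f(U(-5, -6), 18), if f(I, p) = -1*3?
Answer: -21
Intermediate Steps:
U(C, z) = z + z**2 (U(C, z) = z**2 + z = z + z**2)
f(I, p) = -3
7*f(U(-5, -6), 18) = 7*(-3) = -21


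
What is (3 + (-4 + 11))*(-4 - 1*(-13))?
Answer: 90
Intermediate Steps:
(3 + (-4 + 11))*(-4 - 1*(-13)) = (3 + 7)*(-4 + 13) = 10*9 = 90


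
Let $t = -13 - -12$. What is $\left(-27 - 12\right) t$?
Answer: $39$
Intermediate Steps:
$t = -1$ ($t = -13 + 12 = -1$)
$\left(-27 - 12\right) t = \left(-27 - 12\right) \left(-1\right) = \left(-39\right) \left(-1\right) = 39$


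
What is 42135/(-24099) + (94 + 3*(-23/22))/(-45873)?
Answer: -14190356237/8106951798 ≈ -1.7504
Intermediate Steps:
42135/(-24099) + (94 + 3*(-23/22))/(-45873) = 42135*(-1/24099) + (94 + 3*(-23*1/22))*(-1/45873) = -14045/8033 + (94 + 3*(-23/22))*(-1/45873) = -14045/8033 + (94 - 69/22)*(-1/45873) = -14045/8033 + (1999/22)*(-1/45873) = -14045/8033 - 1999/1009206 = -14190356237/8106951798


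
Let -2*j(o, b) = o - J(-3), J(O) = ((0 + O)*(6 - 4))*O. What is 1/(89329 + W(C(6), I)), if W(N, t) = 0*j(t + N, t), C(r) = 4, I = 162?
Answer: 1/89329 ≈ 1.1195e-5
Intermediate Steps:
J(O) = 2*O² (J(O) = (O*2)*O = (2*O)*O = 2*O²)
j(o, b) = 9 - o/2 (j(o, b) = -(o - 2*(-3)²)/2 = -(o - 2*9)/2 = -(o - 1*18)/2 = -(o - 18)/2 = -(-18 + o)/2 = 9 - o/2)
W(N, t) = 0 (W(N, t) = 0*(9 - (t + N)/2) = 0*(9 - (N + t)/2) = 0*(9 + (-N/2 - t/2)) = 0*(9 - N/2 - t/2) = 0)
1/(89329 + W(C(6), I)) = 1/(89329 + 0) = 1/89329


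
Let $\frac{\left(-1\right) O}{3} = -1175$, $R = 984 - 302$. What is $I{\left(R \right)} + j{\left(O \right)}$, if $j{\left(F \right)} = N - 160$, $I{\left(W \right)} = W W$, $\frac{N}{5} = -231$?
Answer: $463809$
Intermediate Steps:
$R = 682$
$O = 3525$ ($O = \left(-3\right) \left(-1175\right) = 3525$)
$N = -1155$ ($N = 5 \left(-231\right) = -1155$)
$I{\left(W \right)} = W^{2}$
$j{\left(F \right)} = -1315$ ($j{\left(F \right)} = -1155 - 160 = -1315$)
$I{\left(R \right)} + j{\left(O \right)} = 682^{2} - 1315 = 465124 - 1315 = 463809$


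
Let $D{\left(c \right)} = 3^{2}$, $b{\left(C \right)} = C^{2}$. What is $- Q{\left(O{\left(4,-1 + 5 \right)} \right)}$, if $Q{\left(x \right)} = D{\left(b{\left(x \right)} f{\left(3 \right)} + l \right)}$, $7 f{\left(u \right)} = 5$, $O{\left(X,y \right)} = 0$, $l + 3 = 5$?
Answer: $-9$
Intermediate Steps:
$l = 2$ ($l = -3 + 5 = 2$)
$f{\left(u \right)} = \frac{5}{7}$ ($f{\left(u \right)} = \frac{1}{7} \cdot 5 = \frac{5}{7}$)
$D{\left(c \right)} = 9$
$Q{\left(x \right)} = 9$
$- Q{\left(O{\left(4,-1 + 5 \right)} \right)} = \left(-1\right) 9 = -9$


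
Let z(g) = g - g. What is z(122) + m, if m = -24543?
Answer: -24543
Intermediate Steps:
z(g) = 0
z(122) + m = 0 - 24543 = -24543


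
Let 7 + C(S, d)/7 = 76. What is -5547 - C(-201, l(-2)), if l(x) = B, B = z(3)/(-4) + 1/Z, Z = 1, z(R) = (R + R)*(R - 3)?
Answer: -6030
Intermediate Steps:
z(R) = 2*R*(-3 + R) (z(R) = (2*R)*(-3 + R) = 2*R*(-3 + R))
B = 1 (B = (2*3*(-3 + 3))/(-4) + 1/1 = (2*3*0)*(-¼) + 1*1 = 0*(-¼) + 1 = 0 + 1 = 1)
l(x) = 1
C(S, d) = 483 (C(S, d) = -49 + 7*76 = -49 + 532 = 483)
-5547 - C(-201, l(-2)) = -5547 - 1*483 = -5547 - 483 = -6030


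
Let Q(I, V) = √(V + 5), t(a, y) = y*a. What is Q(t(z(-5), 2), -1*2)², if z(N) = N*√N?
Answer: 3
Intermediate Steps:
z(N) = N^(3/2)
t(a, y) = a*y
Q(I, V) = √(5 + V)
Q(t(z(-5), 2), -1*2)² = (√(5 - 1*2))² = (√(5 - 2))² = (√3)² = 3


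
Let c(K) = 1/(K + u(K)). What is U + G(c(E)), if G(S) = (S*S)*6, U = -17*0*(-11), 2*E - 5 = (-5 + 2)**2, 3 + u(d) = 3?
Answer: 6/49 ≈ 0.12245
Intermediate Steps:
u(d) = 0 (u(d) = -3 + 3 = 0)
E = 7 (E = 5/2 + (-5 + 2)**2/2 = 5/2 + (1/2)*(-3)**2 = 5/2 + (1/2)*9 = 5/2 + 9/2 = 7)
c(K) = 1/K (c(K) = 1/(K + 0) = 1/K)
U = 0 (U = 0*(-11) = 0)
G(S) = 6*S**2 (G(S) = S**2*6 = 6*S**2)
U + G(c(E)) = 0 + 6*(1/7)**2 = 0 + 6*(1/49) = 0 + 6/49 = 6/49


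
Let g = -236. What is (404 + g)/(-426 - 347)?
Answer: -168/773 ≈ -0.21733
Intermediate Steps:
(404 + g)/(-426 - 347) = (404 - 236)/(-426 - 347) = 168/(-773) = 168*(-1/773) = -168/773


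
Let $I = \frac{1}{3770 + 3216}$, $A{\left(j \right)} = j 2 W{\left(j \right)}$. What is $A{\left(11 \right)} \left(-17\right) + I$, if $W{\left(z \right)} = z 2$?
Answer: $- \frac{57480807}{6986} \approx -8228.0$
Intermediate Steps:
$W{\left(z \right)} = 2 z$
$A{\left(j \right)} = 4 j^{2}$ ($A{\left(j \right)} = j 2 \cdot 2 j = 2 j 2 j = 4 j^{2}$)
$I = \frac{1}{6986} \approx 0.00014314$
$A{\left(11 \right)} \left(-17\right) + I = 4 \cdot 11^{2} \left(-17\right) + \frac{1}{6986} = 4 \cdot 121 \left(-17\right) + \frac{1}{6986} = 484 \left(-17\right) + \frac{1}{6986} = -8228 + \frac{1}{6986} = - \frac{57480807}{6986}$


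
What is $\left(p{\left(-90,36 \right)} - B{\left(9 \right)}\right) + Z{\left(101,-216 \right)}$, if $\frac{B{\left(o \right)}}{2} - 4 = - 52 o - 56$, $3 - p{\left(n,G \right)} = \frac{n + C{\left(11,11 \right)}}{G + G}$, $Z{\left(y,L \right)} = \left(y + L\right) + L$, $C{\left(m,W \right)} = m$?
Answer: $\frac{51343}{72} \approx 713.1$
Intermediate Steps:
$Z{\left(y,L \right)} = y + 2 L$ ($Z{\left(y,L \right)} = \left(L + y\right) + L = y + 2 L$)
$p{\left(n,G \right)} = 3 - \frac{11 + n}{2 G}$ ($p{\left(n,G \right)} = 3 - \frac{n + 11}{G + G} = 3 - \frac{11 + n}{2 G}$)
$B{\left(o \right)} = -104 - 104 o$ ($B{\left(o \right)} = 8 + 2 \left(- 52 o - 56\right) = 8 + 2 \left(-56 - 52 o\right) = 8 - \left(112 + 104 o\right) = -104 - 104 o$)
$\left(p{\left(-90,36 \right)} - B{\left(9 \right)}\right) + Z{\left(101,-216 \right)} = \left(\frac{-11 - -90 + 6 \cdot 36}{2 \cdot 36} - \left(-104 - 936\right)\right) + \left(101 + 2 \left(-216\right)\right) = \left(\frac{1}{2} \cdot \frac{1}{36} \left(-11 + 90 + 216\right) - \left(-104 - 936\right)\right) + \left(101 - 432\right) = \left(\frac{1}{2} \cdot \frac{1}{36} \cdot 295 - -1040\right) - 331 = \left(\frac{295}{72} + 1040\right) - 331 = \frac{75175}{72} - 331 = \frac{51343}{72}$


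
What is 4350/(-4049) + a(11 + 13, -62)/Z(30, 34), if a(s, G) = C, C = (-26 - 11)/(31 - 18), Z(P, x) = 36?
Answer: -2185613/1894932 ≈ -1.1534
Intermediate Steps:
C = -37/13 ≈ -2.8462
a(s, G) = -37/13
4350/(-4049) + a(11 + 13, -62)/Z(30, 34) = 4350/(-4049) - 37/13/36 = 4350*(-1/4049) - 37/13*1/36 = -4350/4049 - 37/468 = -2185613/1894932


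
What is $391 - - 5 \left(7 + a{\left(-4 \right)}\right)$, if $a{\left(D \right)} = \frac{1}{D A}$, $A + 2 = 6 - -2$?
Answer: $\frac{10219}{24} \approx 425.79$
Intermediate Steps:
$A = 6$ ($A = -2 + \left(6 - -2\right) = -2 + \left(6 + 2\right) = -2 + 8 = 6$)
$a{\left(D \right)} = \frac{1}{6 D}$ ($a{\left(D \right)} = \frac{1}{D 6} = \frac{1}{D} \frac{1}{6} = \frac{1}{6 D}$)
$391 - - 5 \left(7 + a{\left(-4 \right)}\right) = 391 - - 5 \left(7 + \frac{1}{6 \left(-4\right)}\right) = 391 - - 5 \left(7 + \frac{1}{6} \left(- \frac{1}{4}\right)\right) = 391 - - 5 \left(7 - \frac{1}{24}\right) = 391 - \left(-5\right) \frac{167}{24} = 391 - - \frac{835}{24} = 391 + \frac{835}{24} = \frac{10219}{24}$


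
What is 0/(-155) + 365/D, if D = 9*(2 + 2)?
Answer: 365/36 ≈ 10.139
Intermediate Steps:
D = 36 (D = 9*4 = 36)
0/(-155) + 365/D = 0/(-155) + 365/36 = 0*(-1/155) + 365*(1/36) = 0 + 365/36 = 365/36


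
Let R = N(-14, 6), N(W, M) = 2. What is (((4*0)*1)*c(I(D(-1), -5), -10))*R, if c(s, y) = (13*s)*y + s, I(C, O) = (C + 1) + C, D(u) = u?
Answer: 0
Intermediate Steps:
I(C, O) = 1 + 2*C (I(C, O) = (1 + C) + C = 1 + 2*C)
R = 2
c(s, y) = s + 13*s*y (c(s, y) = 13*s*y + s = s + 13*s*y)
(((4*0)*1)*c(I(D(-1), -5), -10))*R = (((4*0)*1)*((1 + 2*(-1))*(1 + 13*(-10))))*2 = ((0*1)*((1 - 2)*(1 - 130)))*2 = (0*(-1*(-129)))*2 = (0*129)*2 = 0*2 = 0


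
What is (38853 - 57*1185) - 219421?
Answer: -248113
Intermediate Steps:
(38853 - 57*1185) - 219421 = (38853 - 67545) - 219421 = -28692 - 219421 = -248113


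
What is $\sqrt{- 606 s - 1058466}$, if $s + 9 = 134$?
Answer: $6 i \sqrt{31506} \approx 1065.0 i$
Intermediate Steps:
$s = 125$ ($s = -9 + 134 = 125$)
$\sqrt{- 606 s - 1058466} = \sqrt{\left(-606\right) 125 - 1058466} = \sqrt{-75750 - 1058466} = \sqrt{-1134216} = 6 i \sqrt{31506}$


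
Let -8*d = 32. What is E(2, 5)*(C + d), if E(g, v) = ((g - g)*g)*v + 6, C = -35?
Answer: -234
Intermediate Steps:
d = -4 (d = -1/8*32 = -4)
E(g, v) = 6 (E(g, v) = (0*g)*v + 6 = 0*v + 6 = 0 + 6 = 6)
E(2, 5)*(C + d) = 6*(-35 - 4) = 6*(-39) = -234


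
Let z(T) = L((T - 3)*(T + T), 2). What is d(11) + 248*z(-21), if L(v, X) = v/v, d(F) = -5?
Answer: 243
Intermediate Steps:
L(v, X) = 1
z(T) = 1
d(11) + 248*z(-21) = -5 + 248*1 = -5 + 248 = 243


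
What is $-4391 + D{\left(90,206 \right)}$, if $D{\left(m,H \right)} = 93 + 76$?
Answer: $-4222$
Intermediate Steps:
$D{\left(m,H \right)} = 169$
$-4391 + D{\left(90,206 \right)} = -4391 + 169 = -4222$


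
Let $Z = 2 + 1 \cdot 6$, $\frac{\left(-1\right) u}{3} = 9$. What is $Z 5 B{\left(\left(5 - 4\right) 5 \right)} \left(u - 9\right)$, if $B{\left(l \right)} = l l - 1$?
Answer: $-34560$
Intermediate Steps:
$u = -27$ ($u = \left(-3\right) 9 = -27$)
$Z = 8$ ($Z = 2 + 6 = 8$)
$B{\left(l \right)} = -1 + l^{2}$ ($B{\left(l \right)} = l^{2} - 1 = -1 + l^{2}$)
$Z 5 B{\left(\left(5 - 4\right) 5 \right)} \left(u - 9\right) = 8 \cdot 5 \left(-1 + \left(\left(5 - 4\right) 5\right)^{2}\right) \left(-27 - 9\right) = 40 \left(-1 + \left(1 \cdot 5\right)^{2}\right) \left(-36\right) = 40 \left(-1 + 5^{2}\right) \left(-36\right) = 40 \left(-1 + 25\right) \left(-36\right) = 40 \cdot 24 \left(-36\right) = 960 \left(-36\right) = -34560$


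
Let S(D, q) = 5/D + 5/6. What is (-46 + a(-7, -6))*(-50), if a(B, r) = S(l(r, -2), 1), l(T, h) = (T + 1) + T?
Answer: 75275/33 ≈ 2281.1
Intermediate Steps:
l(T, h) = 1 + 2*T (l(T, h) = (1 + T) + T = 1 + 2*T)
S(D, q) = ⅚ + 5/D (S(D, q) = 5/D + 5*(⅙) = 5/D + ⅚ = ⅚ + 5/D)
a(B, r) = ⅚ + 5/(1 + 2*r)
(-46 + a(-7, -6))*(-50) = (-46 + 5*(7 + 2*(-6))/(6*(1 + 2*(-6))))*(-50) = (-46 + 5*(7 - 12)/(6*(1 - 12)))*(-50) = (-46 + (⅚)*(-5)/(-11))*(-50) = (-46 + (⅚)*(-1/11)*(-5))*(-50) = (-46 + 25/66)*(-50) = -3011/66*(-50) = 75275/33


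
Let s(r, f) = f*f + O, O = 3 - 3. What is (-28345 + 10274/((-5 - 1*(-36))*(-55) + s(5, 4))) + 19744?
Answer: -14537363/1689 ≈ -8607.1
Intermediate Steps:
O = 0
s(r, f) = f² (s(r, f) = f*f + 0 = f² + 0 = f²)
(-28345 + 10274/((-5 - 1*(-36))*(-55) + s(5, 4))) + 19744 = (-28345 + 10274/((-5 - 1*(-36))*(-55) + 4²)) + 19744 = (-28345 + 10274/((-5 + 36)*(-55) + 16)) + 19744 = (-28345 + 10274/(31*(-55) + 16)) + 19744 = (-28345 + 10274/(-1705 + 16)) + 19744 = (-28345 + 10274/(-1689)) + 19744 = (-28345 + 10274*(-1/1689)) + 19744 = (-28345 - 10274/1689) + 19744 = -47884979/1689 + 19744 = -14537363/1689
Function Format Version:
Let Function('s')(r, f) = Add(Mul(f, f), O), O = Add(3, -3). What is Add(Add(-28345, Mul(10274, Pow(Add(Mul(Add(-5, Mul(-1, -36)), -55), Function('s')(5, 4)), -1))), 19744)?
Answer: Rational(-14537363, 1689) ≈ -8607.1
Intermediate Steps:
O = 0
Function('s')(r, f) = Pow(f, 2) (Function('s')(r, f) = Add(Mul(f, f), 0) = Add(Pow(f, 2), 0) = Pow(f, 2))
Add(Add(-28345, Mul(10274, Pow(Add(Mul(Add(-5, Mul(-1, -36)), -55), Function('s')(5, 4)), -1))), 19744) = Add(Add(-28345, Mul(10274, Pow(Add(Mul(Add(-5, Mul(-1, -36)), -55), Pow(4, 2)), -1))), 19744) = Add(Add(-28345, Mul(10274, Pow(Add(Mul(Add(-5, 36), -55), 16), -1))), 19744) = Add(Add(-28345, Mul(10274, Pow(Add(Mul(31, -55), 16), -1))), 19744) = Add(Add(-28345, Mul(10274, Pow(Add(-1705, 16), -1))), 19744) = Add(Add(-28345, Mul(10274, Pow(-1689, -1))), 19744) = Add(Add(-28345, Mul(10274, Rational(-1, 1689))), 19744) = Add(Add(-28345, Rational(-10274, 1689)), 19744) = Add(Rational(-47884979, 1689), 19744) = Rational(-14537363, 1689)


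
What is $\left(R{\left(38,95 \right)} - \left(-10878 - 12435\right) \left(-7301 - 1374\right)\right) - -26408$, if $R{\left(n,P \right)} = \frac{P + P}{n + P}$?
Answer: $- \frac{1415497059}{7} \approx -2.0221 \cdot 10^{8}$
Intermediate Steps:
$R{\left(n,P \right)} = \frac{2 P}{P + n}$
$\left(R{\left(38,95 \right)} - \left(-10878 - 12435\right) \left(-7301 - 1374\right)\right) - -26408 = \left(2 \cdot 95 \frac{1}{95 + 38} - \left(-10878 - 12435\right) \left(-7301 - 1374\right)\right) - -26408 = \left(2 \cdot 95 \cdot \frac{1}{133} - \left(-23313\right) \left(-8675\right)\right) + 26408 = \left(2 \cdot 95 \cdot \frac{1}{133} - 202240275\right) + 26408 = \left(\frac{10}{7} - 202240275\right) + 26408 = - \frac{1415681915}{7} + 26408 = - \frac{1415497059}{7}$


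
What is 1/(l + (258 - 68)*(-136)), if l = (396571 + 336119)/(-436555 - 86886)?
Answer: -523441/13526448130 ≈ -3.8698e-5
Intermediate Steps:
l = -732690/523441 (l = 732690/(-523441) = 732690*(-1/523441) = -732690/523441 ≈ -1.3998)
1/(l + (258 - 68)*(-136)) = 1/(-732690/523441 + (258 - 68)*(-136)) = 1/(-732690/523441 + 190*(-136)) = 1/(-732690/523441 - 25840) = 1/(-13526448130/523441) = -523441/13526448130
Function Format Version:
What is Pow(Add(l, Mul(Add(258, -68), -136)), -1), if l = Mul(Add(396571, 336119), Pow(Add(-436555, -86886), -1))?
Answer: Rational(-523441, 13526448130) ≈ -3.8698e-5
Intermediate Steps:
l = Rational(-732690, 523441) (l = Mul(732690, Pow(-523441, -1)) = Mul(732690, Rational(-1, 523441)) = Rational(-732690, 523441) ≈ -1.3998)
Pow(Add(l, Mul(Add(258, -68), -136)), -1) = Pow(Add(Rational(-732690, 523441), Mul(Add(258, -68), -136)), -1) = Pow(Add(Rational(-732690, 523441), Mul(190, -136)), -1) = Pow(Add(Rational(-732690, 523441), -25840), -1) = Pow(Rational(-13526448130, 523441), -1) = Rational(-523441, 13526448130)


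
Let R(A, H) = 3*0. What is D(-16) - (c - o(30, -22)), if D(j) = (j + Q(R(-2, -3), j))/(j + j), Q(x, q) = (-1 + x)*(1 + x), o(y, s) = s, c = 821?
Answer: -26959/32 ≈ -842.47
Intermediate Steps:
R(A, H) = 0
Q(x, q) = (1 + x)*(-1 + x)
D(j) = (-1 + j)/(2*j) (D(j) = (j + (-1 + 0**2))/(j + j) = (j + (-1 + 0))/((2*j)) = (j - 1)*(1/(2*j)) = (-1 + j)*(1/(2*j)) = (-1 + j)/(2*j))
D(-16) - (c - o(30, -22)) = (1/2)*(-1 - 16)/(-16) - (821 - 1*(-22)) = (1/2)*(-1/16)*(-17) - (821 + 22) = 17/32 - 1*843 = 17/32 - 843 = -26959/32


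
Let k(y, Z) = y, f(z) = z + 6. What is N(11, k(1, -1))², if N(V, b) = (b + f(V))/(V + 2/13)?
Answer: 54756/21025 ≈ 2.6043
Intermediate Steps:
f(z) = 6 + z
N(V, b) = (6 + V + b)/(2/13 + V) (N(V, b) = (b + (6 + V))/(V + 2/13) = (6 + V + b)/(V + 2*(1/13)) = (6 + V + b)/(V + 2/13) = (6 + V + b)/(2/13 + V))
N(11, k(1, -1))² = (13*(6 + 11 + 1)/(2 + 13*11))² = (13*18/(2 + 143))² = (13*18/145)² = (13*(1/145)*18)² = (234/145)² = 54756/21025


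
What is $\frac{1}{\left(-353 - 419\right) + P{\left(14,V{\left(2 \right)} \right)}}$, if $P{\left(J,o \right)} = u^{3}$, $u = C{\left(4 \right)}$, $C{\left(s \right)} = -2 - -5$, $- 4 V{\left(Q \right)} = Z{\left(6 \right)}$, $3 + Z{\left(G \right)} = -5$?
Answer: $- \frac{1}{745} \approx -0.0013423$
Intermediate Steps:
$Z{\left(G \right)} = -8$ ($Z{\left(G \right)} = -3 - 5 = -8$)
$V{\left(Q \right)} = 2$ ($V{\left(Q \right)} = \left(- \frac{1}{4}\right) \left(-8\right) = 2$)
$C{\left(s \right)} = 3$ ($C{\left(s \right)} = -2 + 5 = 3$)
$u = 3$
$P{\left(J,o \right)} = 27$ ($P{\left(J,o \right)} = 3^{3} = 27$)
$\frac{1}{\left(-353 - 419\right) + P{\left(14,V{\left(2 \right)} \right)}} = \frac{1}{\left(-353 - 419\right) + 27} = \frac{1}{-772 + 27} = \frac{1}{-745} = - \frac{1}{745}$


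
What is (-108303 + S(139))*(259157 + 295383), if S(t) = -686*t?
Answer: -112935952780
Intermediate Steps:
(-108303 + S(139))*(259157 + 295383) = (-108303 - 686*139)*(259157 + 295383) = (-108303 - 95354)*554540 = -203657*554540 = -112935952780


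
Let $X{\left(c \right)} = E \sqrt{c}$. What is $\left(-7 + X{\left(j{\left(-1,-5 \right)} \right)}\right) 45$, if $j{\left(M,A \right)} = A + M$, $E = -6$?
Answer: $-315 - 270 i \sqrt{6} \approx -315.0 - 661.36 i$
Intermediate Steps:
$X{\left(c \right)} = - 6 \sqrt{c}$
$\left(-7 + X{\left(j{\left(-1,-5 \right)} \right)}\right) 45 = \left(-7 - 6 \sqrt{-5 - 1}\right) 45 = \left(-7 - 6 \sqrt{-6}\right) 45 = \left(-7 - 6 i \sqrt{6}\right) 45 = -315 - 270 i \sqrt{6}$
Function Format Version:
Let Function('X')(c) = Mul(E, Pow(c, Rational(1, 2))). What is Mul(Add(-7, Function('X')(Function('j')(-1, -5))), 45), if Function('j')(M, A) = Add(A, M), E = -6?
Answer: Add(-315, Mul(-270, I, Pow(6, Rational(1, 2)))) ≈ Add(-315.00, Mul(-661.36, I))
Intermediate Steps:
Function('X')(c) = Mul(-6, Pow(c, Rational(1, 2)))
Mul(Add(-7, Function('X')(Function('j')(-1, -5))), 45) = Mul(Add(-7, Mul(-6, Pow(Add(-5, -1), Rational(1, 2)))), 45) = Mul(Add(-7, Mul(-6, Pow(-6, Rational(1, 2)))), 45) = Mul(Add(-7, Mul(-6, Mul(I, Pow(6, Rational(1, 2))))), 45) = Mul(Add(-7, Mul(-6, I, Pow(6, Rational(1, 2)))), 45) = Add(-315, Mul(-270, I, Pow(6, Rational(1, 2))))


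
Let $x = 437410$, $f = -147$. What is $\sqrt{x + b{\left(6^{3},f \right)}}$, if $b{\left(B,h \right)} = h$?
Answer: $\sqrt{437263} \approx 661.26$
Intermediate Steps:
$\sqrt{x + b{\left(6^{3},f \right)}} = \sqrt{437410 - 147} = \sqrt{437263}$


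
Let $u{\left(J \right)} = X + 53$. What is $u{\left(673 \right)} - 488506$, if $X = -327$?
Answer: $-488780$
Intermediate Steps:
$u{\left(J \right)} = -274$ ($u{\left(J \right)} = -327 + 53 = -274$)
$u{\left(673 \right)} - 488506 = -274 - 488506 = -488780$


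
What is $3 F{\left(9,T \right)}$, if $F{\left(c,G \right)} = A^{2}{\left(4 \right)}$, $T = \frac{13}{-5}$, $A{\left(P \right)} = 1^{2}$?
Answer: $3$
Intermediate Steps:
$A{\left(P \right)} = 1$
$T = - \frac{13}{5}$ ($T = 13 \left(- \frac{1}{5}\right) = - \frac{13}{5} \approx -2.6$)
$F{\left(c,G \right)} = 1$ ($F{\left(c,G \right)} = 1^{2} = 1$)
$3 F{\left(9,T \right)} = 3 \cdot 1 = 3$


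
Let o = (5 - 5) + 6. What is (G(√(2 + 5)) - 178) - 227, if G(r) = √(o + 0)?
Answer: -405 + √6 ≈ -402.55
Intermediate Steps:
o = 6 (o = 0 + 6 = 6)
G(r) = √6 (G(r) = √(6 + 0) = √6)
(G(√(2 + 5)) - 178) - 227 = (√6 - 178) - 227 = (-178 + √6) - 227 = -405 + √6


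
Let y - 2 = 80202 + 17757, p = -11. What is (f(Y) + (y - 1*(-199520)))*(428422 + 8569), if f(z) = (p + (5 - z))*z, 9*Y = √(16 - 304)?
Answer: 1169982660751/9 - 3495928*I*√2 ≈ 1.3e+11 - 4.944e+6*I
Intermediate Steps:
Y = 4*I*√2/3 (Y = √(16 - 304)/9 = √(-288)/9 = (12*I*√2)/9 = 4*I*√2/3 ≈ 1.8856*I)
y = 97961 (y = 2 + (80202 + 17757) = 2 + 97959 = 97961)
f(z) = z*(-6 - z) (f(z) = (-11 + (5 - z))*z = (-6 - z)*z = z*(-6 - z))
(f(Y) + (y - 1*(-199520)))*(428422 + 8569) = (-4*I*√2/3*(6 + 4*I*√2/3) + (97961 - 1*(-199520)))*(428422 + 8569) = (-4*I*√2*(6 + 4*I*√2/3)/3 + (97961 + 199520))*436991 = (-4*I*√2*(6 + 4*I*√2/3)/3 + 297481)*436991 = (297481 - 4*I*√2*(6 + 4*I*√2/3)/3)*436991 = 129996519671 - 1747964*I*√2*(6 + 4*I*√2/3)/3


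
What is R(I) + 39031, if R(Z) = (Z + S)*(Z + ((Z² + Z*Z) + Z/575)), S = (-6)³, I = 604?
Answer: 162938328777/575 ≈ 2.8337e+8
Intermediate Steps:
S = -216
R(Z) = (-216 + Z)*(2*Z² + 576*Z/575) (R(Z) = (Z - 216)*(Z + ((Z² + Z*Z) + Z/575)) = (-216 + Z)*(Z + ((Z² + Z²) + Z*(1/575))) = (-216 + Z)*(Z + (2*Z² + Z/575)) = (-216 + Z)*(2*Z² + 576*Z/575))
R(I) + 39031 = (2/575)*604*(-62208 - 123912*604 + 575*604²) + 39031 = (2/575)*604*(-62208 - 74842848 + 575*364816) + 39031 = (2/575)*604*(-62208 - 74842848 + 209769200) + 39031 = (2/575)*604*134864144 + 39031 = 162915885952/575 + 39031 = 162938328777/575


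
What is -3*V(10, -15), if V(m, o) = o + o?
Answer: 90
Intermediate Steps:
V(m, o) = 2*o
-3*V(10, -15) = -6*(-15) = -3*(-30) = 90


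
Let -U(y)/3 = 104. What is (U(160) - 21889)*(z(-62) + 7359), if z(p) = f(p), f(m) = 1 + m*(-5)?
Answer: -170281670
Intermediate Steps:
U(y) = -312 (U(y) = -3*104 = -312)
f(m) = 1 - 5*m
z(p) = 1 - 5*p
(U(160) - 21889)*(z(-62) + 7359) = (-312 - 21889)*((1 - 5*(-62)) + 7359) = -22201*((1 + 310) + 7359) = -22201*(311 + 7359) = -22201*7670 = -170281670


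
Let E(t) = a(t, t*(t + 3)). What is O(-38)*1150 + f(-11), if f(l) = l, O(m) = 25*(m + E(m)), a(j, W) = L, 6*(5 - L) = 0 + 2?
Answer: -2875033/3 ≈ -9.5834e+5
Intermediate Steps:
L = 14/3 (L = 5 - (0 + 2)/6 = 5 - ⅙*2 = 5 - ⅓ = 14/3 ≈ 4.6667)
a(j, W) = 14/3
E(t) = 14/3
O(m) = 350/3 + 25*m (O(m) = 25*(m + 14/3) = 25*(14/3 + m) = 350/3 + 25*m)
O(-38)*1150 + f(-11) = (350/3 + 25*(-38))*1150 - 11 = (350/3 - 950)*1150 - 11 = -2500/3*1150 - 11 = -2875000/3 - 11 = -2875033/3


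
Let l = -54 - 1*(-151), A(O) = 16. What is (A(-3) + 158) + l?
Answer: 271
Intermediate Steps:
l = 97 (l = -54 + 151 = 97)
(A(-3) + 158) + l = (16 + 158) + 97 = 174 + 97 = 271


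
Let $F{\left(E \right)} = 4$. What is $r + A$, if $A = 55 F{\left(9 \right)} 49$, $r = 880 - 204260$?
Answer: $-192600$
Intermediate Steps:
$r = -203380$
$A = 10780$ ($A = 55 \cdot 4 \cdot 49 = 220 \cdot 49 = 10780$)
$r + A = -203380 + 10780 = -192600$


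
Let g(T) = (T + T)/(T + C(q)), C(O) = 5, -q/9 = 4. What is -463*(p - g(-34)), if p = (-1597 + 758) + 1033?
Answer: -2573354/29 ≈ -88736.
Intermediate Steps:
q = -36 (q = -9*4 = -36)
p = 194 (p = -839 + 1033 = 194)
g(T) = 2*T/(5 + T) (g(T) = (T + T)/(T + 5) = (2*T)/(5 + T) = 2*T/(5 + T))
-463*(p - g(-34)) = -463*(194 - 2*(-34)/(5 - 34)) = -463*(194 - 2*(-34)/(-29)) = -463*(194 - 2*(-34)*(-1)/29) = -463*(194 - 1*68/29) = -463*(194 - 68/29) = -463*5558/29 = -2573354/29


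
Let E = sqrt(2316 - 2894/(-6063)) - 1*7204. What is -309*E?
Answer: 2226036 - 103*sqrt(85153634526)/2021 ≈ 2.2112e+6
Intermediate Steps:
E = -7204 + sqrt(85153634526)/6063 (E = sqrt(2316 - 2894*(-1/6063)) - 7204 = sqrt(2316 + 2894/6063) - 7204 = sqrt(14044802/6063) - 7204 = sqrt(85153634526)/6063 - 7204 = -7204 + sqrt(85153634526)/6063 ≈ -7155.9)
-309*E = -309*(-7204 + sqrt(85153634526)/6063) = 2226036 - 103*sqrt(85153634526)/2021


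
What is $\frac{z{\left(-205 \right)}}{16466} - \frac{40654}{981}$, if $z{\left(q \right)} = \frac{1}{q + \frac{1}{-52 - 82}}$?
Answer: $- \frac{3064888047883}{73957178961} \approx -41.441$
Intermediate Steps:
$z{\left(q \right)} = \frac{1}{- \frac{1}{134} + q}$ ($z{\left(q \right)} = \frac{1}{q + \frac{1}{-134}} = \frac{1}{q - \frac{1}{134}} = \frac{1}{- \frac{1}{134} + q}$)
$\frac{z{\left(-205 \right)}}{16466} - \frac{40654}{981} = \frac{134 \frac{1}{-1 + 134 \left(-205\right)}}{16466} - \frac{40654}{981} = \frac{134}{-1 - 27470} \cdot \frac{1}{16466} - \frac{40654}{981} = \frac{134}{-27471} \cdot \frac{1}{16466} - \frac{40654}{981} = 134 \left(- \frac{1}{27471}\right) \frac{1}{16466} - \frac{40654}{981} = \left(- \frac{134}{27471}\right) \frac{1}{16466} - \frac{40654}{981} = - \frac{67}{226168743} - \frac{40654}{981} = - \frac{3064888047883}{73957178961}$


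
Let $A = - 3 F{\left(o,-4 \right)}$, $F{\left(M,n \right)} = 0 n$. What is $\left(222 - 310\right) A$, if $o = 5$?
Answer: $0$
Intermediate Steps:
$F{\left(M,n \right)} = 0$
$A = 0$ ($A = \left(-3\right) 0 = 0$)
$\left(222 - 310\right) A = \left(222 - 310\right) 0 = \left(-88\right) 0 = 0$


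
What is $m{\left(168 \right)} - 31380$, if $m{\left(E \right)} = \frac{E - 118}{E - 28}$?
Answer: $- \frac{439315}{14} \approx -31380.0$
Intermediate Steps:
$m{\left(E \right)} = \frac{-118 + E}{-28 + E}$
$m{\left(168 \right)} - 31380 = \frac{-118 + 168}{-28 + 168} - 31380 = \frac{1}{140} \cdot 50 - 31380 = \frac{5}{14} - 31380 = - \frac{439315}{14}$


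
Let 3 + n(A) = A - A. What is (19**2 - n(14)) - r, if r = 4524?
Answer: -4160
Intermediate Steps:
n(A) = -3 (n(A) = -3 + (A - A) = -3 + 0 = -3)
(19**2 - n(14)) - r = (19**2 - 1*(-3)) - 1*4524 = (361 + 3) - 4524 = 364 - 4524 = -4160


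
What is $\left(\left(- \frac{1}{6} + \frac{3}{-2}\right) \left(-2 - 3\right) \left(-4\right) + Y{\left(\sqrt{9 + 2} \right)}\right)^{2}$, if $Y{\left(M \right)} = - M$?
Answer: $\frac{10099}{9} + \frac{200 \sqrt{11}}{3} \approx 1343.2$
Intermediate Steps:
$\left(\left(- \frac{1}{6} + \frac{3}{-2}\right) \left(-2 - 3\right) \left(-4\right) + Y{\left(\sqrt{9 + 2} \right)}\right)^{2} = \left(\left(- \frac{1}{6} + \frac{3}{-2}\right) \left(-2 - 3\right) \left(-4\right) - \sqrt{9 + 2}\right)^{2} = \left(\left(\left(-1\right) \frac{1}{6} + 3 \left(- \frac{1}{2}\right)\right) \left(-2 - 3\right) \left(-4\right) - \sqrt{11}\right)^{2} = \left(\left(- \frac{1}{6} - \frac{3}{2}\right) \left(-5\right) \left(-4\right) - \sqrt{11}\right)^{2} = \left(\left(- \frac{5}{3}\right) \left(-5\right) \left(-4\right) - \sqrt{11}\right)^{2} = \left(\frac{25}{3} \left(-4\right) - \sqrt{11}\right)^{2} = \left(- \frac{100}{3} - \sqrt{11}\right)^{2}$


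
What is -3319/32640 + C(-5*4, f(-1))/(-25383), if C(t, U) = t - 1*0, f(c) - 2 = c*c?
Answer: -9288153/92055680 ≈ -0.10090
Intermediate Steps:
f(c) = 2 + c² (f(c) = 2 + c*c = 2 + c²)
C(t, U) = t (C(t, U) = t + 0 = t)
-3319/32640 + C(-5*4, f(-1))/(-25383) = -3319/32640 - 5*4/(-25383) = -3319*1/32640 - 20*(-1/25383) = -3319/32640 + 20/25383 = -9288153/92055680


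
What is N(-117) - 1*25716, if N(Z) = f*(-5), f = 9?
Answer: -25761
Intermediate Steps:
N(Z) = -45 (N(Z) = 9*(-5) = -45)
N(-117) - 1*25716 = -45 - 1*25716 = -45 - 25716 = -25761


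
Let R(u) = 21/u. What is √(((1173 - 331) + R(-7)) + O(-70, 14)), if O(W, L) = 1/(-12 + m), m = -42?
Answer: √271830/18 ≈ 28.965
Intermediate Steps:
O(W, L) = -1/54 (O(W, L) = 1/(-12 - 42) = 1/(-54) = -1/54)
√(((1173 - 331) + R(-7)) + O(-70, 14)) = √(((1173 - 331) + 21/(-7)) - 1/54) = √((842 + 21*(-⅐)) - 1/54) = √((842 - 3) - 1/54) = √(839 - 1/54) = √(45305/54) = √271830/18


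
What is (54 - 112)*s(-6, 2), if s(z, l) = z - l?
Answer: 464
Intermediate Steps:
(54 - 112)*s(-6, 2) = (54 - 112)*(-6 - 1*2) = -58*(-6 - 2) = -58*(-8) = 464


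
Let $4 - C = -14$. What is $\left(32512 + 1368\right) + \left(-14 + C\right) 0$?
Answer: $33880$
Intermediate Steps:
$C = 18$ ($C = 4 - -14 = 4 + 14 = 18$)
$\left(32512 + 1368\right) + \left(-14 + C\right) 0 = \left(32512 + 1368\right) + \left(-14 + 18\right) 0 = 33880 + 4 \cdot 0 = 33880 + 0 = 33880$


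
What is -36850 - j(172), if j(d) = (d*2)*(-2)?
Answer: -36162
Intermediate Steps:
j(d) = -4*d (j(d) = (2*d)*(-2) = -4*d)
-36850 - j(172) = -36850 - (-4)*172 = -36850 - 1*(-688) = -36850 + 688 = -36162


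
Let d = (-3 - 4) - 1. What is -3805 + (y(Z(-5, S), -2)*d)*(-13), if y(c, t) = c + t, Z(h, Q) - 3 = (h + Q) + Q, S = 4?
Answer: -3389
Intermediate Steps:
Z(h, Q) = 3 + h + 2*Q (Z(h, Q) = 3 + ((h + Q) + Q) = 3 + ((Q + h) + Q) = 3 + (h + 2*Q) = 3 + h + 2*Q)
d = -8 (d = -7 - 1 = -8)
-3805 + (y(Z(-5, S), -2)*d)*(-13) = -3805 + (((3 - 5 + 2*4) - 2)*(-8))*(-13) = -3805 + (((3 - 5 + 8) - 2)*(-8))*(-13) = -3805 + ((6 - 2)*(-8))*(-13) = -3805 + (4*(-8))*(-13) = -3805 - 32*(-13) = -3805 + 416 = -3389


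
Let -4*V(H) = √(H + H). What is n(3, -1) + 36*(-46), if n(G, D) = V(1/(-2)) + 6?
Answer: -1650 - I/4 ≈ -1650.0 - 0.25*I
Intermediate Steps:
V(H) = -√2*√H/4 (V(H) = -√(H + H)/4 = -√2*√H/4)
n(G, D) = 6 - I/4 (n(G, D) = -√2*√(1/(-2))/4 + 6 = -√2*√(1*(-½))/4 + 6 = -√2*√(-½)/4 + 6 = -√2*I*√2/2/4 + 6 = -I/4 + 6 = 6 - I/4)
n(3, -1) + 36*(-46) = (6 - I/4) + 36*(-46) = (6 - I/4) - 1656 = -1650 - I/4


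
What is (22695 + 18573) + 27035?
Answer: 68303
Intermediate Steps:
(22695 + 18573) + 27035 = 41268 + 27035 = 68303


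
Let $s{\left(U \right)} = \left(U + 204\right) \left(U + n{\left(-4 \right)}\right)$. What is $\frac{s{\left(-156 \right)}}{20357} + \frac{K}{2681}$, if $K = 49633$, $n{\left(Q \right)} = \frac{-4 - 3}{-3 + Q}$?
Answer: $\frac{990432341}{54577117} \approx 18.147$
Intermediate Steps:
$n{\left(Q \right)} = - \frac{7}{-3 + Q}$
$s{\left(U \right)} = \left(1 + U\right) \left(204 + U\right)$ ($s{\left(U \right)} = \left(U + 204\right) \left(U - \frac{7}{-3 - 4}\right) = \left(204 + U\right) \left(U - \frac{7}{-7}\right) = \left(204 + U\right) \left(U - -1\right) = \left(204 + U\right) \left(U + 1\right) = \left(204 + U\right) \left(1 + U\right) = \left(1 + U\right) \left(204 + U\right)$)
$\frac{s{\left(-156 \right)}}{20357} + \frac{K}{2681} = \frac{204 + \left(-156\right)^{2} + 205 \left(-156\right)}{20357} + \frac{49633}{2681} = \left(204 + 24336 - 31980\right) \frac{1}{20357} + 49633 \cdot \frac{1}{2681} = \left(-7440\right) \frac{1}{20357} + \frac{49633}{2681} = - \frac{7440}{20357} + \frac{49633}{2681} = \frac{990432341}{54577117}$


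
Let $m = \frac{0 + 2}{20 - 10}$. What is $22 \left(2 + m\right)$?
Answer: $\frac{242}{5} \approx 48.4$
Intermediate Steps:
$m = \frac{1}{5}$ ($m = \frac{2}{20 - 10} = \frac{2}{10} = 2 \cdot \frac{1}{10} = \frac{1}{5} \approx 0.2$)
$22 \left(2 + m\right) = 22 \left(2 + \frac{1}{5}\right) = 22 \cdot \frac{11}{5} = \frac{242}{5}$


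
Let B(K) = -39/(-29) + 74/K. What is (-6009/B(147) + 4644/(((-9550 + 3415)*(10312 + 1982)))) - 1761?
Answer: -55158862028804/11004875065 ≈ -5012.2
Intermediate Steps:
B(K) = 39/29 + 74/K (B(K) = -39*(-1/29) + 74/K = 39/29 + 74/K)
(-6009/B(147) + 4644/(((-9550 + 3415)*(10312 + 1982)))) - 1761 = (-6009/(39/29 + 74/147) + 4644/(((-9550 + 3415)*(10312 + 1982)))) - 1761 = (-6009/(39/29 + 74*(1/147)) + 4644/((-6135*12294))) - 1761 = (-6009/(39/29 + 74/147) + 4644/(-75423690)) - 1761 = (-6009/7879/4263 + 4644*(-1/75423690)) - 1761 = (-6009*4263/7879 - 86/1396735) - 1761 = (-25616367/7879 - 86/1396735) - 1761 = -35779277039339/11004875065 - 1761 = -55158862028804/11004875065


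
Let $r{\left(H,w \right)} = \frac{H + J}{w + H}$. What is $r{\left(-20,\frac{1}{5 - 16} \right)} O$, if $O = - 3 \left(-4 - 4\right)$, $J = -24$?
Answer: $\frac{11616}{221} \approx 52.561$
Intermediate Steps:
$r{\left(H,w \right)} = \frac{-24 + H}{H + w}$ ($r{\left(H,w \right)} = \frac{H - 24}{w + H} = \frac{-24 + H}{H + w}$)
$O = 24$ ($O = \left(-3\right) \left(-8\right) = 24$)
$r{\left(-20,\frac{1}{5 - 16} \right)} O = \frac{-24 - 20}{-20 + \frac{1}{5 - 16}} \cdot 24 = \frac{1}{-20 + \frac{1}{-11}} \left(-44\right) 24 = \frac{1}{-20 - \frac{1}{11}} \left(-44\right) 24 = \frac{1}{- \frac{221}{11}} \left(-44\right) 24 = \left(- \frac{11}{221}\right) \left(-44\right) 24 = \frac{484}{221} \cdot 24 = \frac{11616}{221}$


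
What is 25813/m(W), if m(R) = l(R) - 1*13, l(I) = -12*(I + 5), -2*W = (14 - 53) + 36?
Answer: -25813/91 ≈ -283.66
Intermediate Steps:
W = 3/2 (W = -((14 - 53) + 36)/2 = -(-39 + 36)/2 = -½*(-3) = 3/2 ≈ 1.5000)
l(I) = -60 - 12*I (l(I) = -12*(5 + I) = -60 - 12*I)
m(R) = -73 - 12*R (m(R) = (-60 - 12*R) - 1*13 = (-60 - 12*R) - 13 = -73 - 12*R)
25813/m(W) = 25813/(-73 - 12*3/2) = 25813/(-73 - 18) = 25813/(-91) = 25813*(-1/91) = -25813/91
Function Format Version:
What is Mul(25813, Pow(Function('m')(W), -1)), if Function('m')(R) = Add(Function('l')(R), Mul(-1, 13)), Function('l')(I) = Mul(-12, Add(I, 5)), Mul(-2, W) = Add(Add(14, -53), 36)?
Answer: Rational(-25813, 91) ≈ -283.66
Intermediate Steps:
W = Rational(3, 2) (W = Mul(Rational(-1, 2), Add(Add(14, -53), 36)) = Mul(Rational(-1, 2), Add(-39, 36)) = Mul(Rational(-1, 2), -3) = Rational(3, 2) ≈ 1.5000)
Function('l')(I) = Add(-60, Mul(-12, I)) (Function('l')(I) = Mul(-12, Add(5, I)) = Add(-60, Mul(-12, I)))
Function('m')(R) = Add(-73, Mul(-12, R)) (Function('m')(R) = Add(Add(-60, Mul(-12, R)), Mul(-1, 13)) = Add(Add(-60, Mul(-12, R)), -13) = Add(-73, Mul(-12, R)))
Mul(25813, Pow(Function('m')(W), -1)) = Mul(25813, Pow(Add(-73, Mul(-12, Rational(3, 2))), -1)) = Mul(25813, Pow(Add(-73, -18), -1)) = Mul(25813, Pow(-91, -1)) = Mul(25813, Rational(-1, 91)) = Rational(-25813, 91)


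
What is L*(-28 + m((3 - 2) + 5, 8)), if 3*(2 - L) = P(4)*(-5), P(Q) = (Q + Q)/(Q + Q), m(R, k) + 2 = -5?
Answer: -385/3 ≈ -128.33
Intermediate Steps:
m(R, k) = -7 (m(R, k) = -2 - 5 = -7)
P(Q) = 1 (P(Q) = (2*Q)/((2*Q)) = (2*Q)*(1/(2*Q)) = 1)
L = 11/3 (L = 2 - (-5)/3 = 2 - ⅓*(-5) = 2 + 5/3 = 11/3 ≈ 3.6667)
L*(-28 + m((3 - 2) + 5, 8)) = 11*(-28 - 7)/3 = (11/3)*(-35) = -385/3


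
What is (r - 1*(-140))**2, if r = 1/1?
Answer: 19881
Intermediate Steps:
r = 1
(r - 1*(-140))**2 = (1 - 1*(-140))**2 = (1 + 140)**2 = 141**2 = 19881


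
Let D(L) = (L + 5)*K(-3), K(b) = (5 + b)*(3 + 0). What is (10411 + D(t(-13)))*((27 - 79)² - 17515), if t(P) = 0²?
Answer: -154641651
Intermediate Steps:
t(P) = 0
K(b) = 15 + 3*b (K(b) = (5 + b)*3 = 15 + 3*b)
D(L) = 30 + 6*L (D(L) = (L + 5)*(15 + 3*(-3)) = (5 + L)*(15 - 9) = (5 + L)*6 = 30 + 6*L)
(10411 + D(t(-13)))*((27 - 79)² - 17515) = (10411 + (30 + 6*0))*((27 - 79)² - 17515) = (10411 + (30 + 0))*((-52)² - 17515) = (10411 + 30)*(2704 - 17515) = 10441*(-14811) = -154641651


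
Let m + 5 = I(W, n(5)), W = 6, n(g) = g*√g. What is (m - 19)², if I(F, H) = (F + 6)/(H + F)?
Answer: 4893264/7921 - 264960*√5/7921 ≈ 542.96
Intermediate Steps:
n(g) = g^(3/2)
I(F, H) = (6 + F)/(F + H)
m = -5 + 12/(6 + 5*√5) (m = -5 + (6 + 6)/(6 + 5^(3/2)) = -5 + 12/(6 + 5*√5) ≈ -4.3015)
(m - 19)² = ((-517/89 + 60*√5/89) - 19)² = (-2208/89 + 60*√5/89)²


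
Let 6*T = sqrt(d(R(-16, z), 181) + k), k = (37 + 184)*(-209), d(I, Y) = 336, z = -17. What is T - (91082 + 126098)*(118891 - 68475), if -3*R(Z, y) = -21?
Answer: -10949346880 + I*sqrt(45853)/6 ≈ -1.0949e+10 + 35.689*I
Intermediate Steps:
R(Z, y) = 7 (R(Z, y) = -1/3*(-21) = 7)
k = -46189 (k = 221*(-209) = -46189)
T = I*sqrt(45853)/6 (T = sqrt(336 - 46189)/6 = sqrt(-45853)/6 = (I*sqrt(45853))/6 = I*sqrt(45853)/6 ≈ 35.689*I)
T - (91082 + 126098)*(118891 - 68475) = I*sqrt(45853)/6 - (91082 + 126098)*(118891 - 68475) = I*sqrt(45853)/6 - 217180*50416 = I*sqrt(45853)/6 - 1*10949346880 = I*sqrt(45853)/6 - 10949346880 = -10949346880 + I*sqrt(45853)/6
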